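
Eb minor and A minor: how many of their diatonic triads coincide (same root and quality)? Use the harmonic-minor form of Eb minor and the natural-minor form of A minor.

Diatonic triads of Eb minor (harmonic minor): Ebm (i), Fdim (ii°), Gbaug (III+), Abm (iv), Bb (V), Cb (VI), Ddim (vii°).
Diatonic triads of A minor (natural minor): Am (i), Bdim (ii°), C (III), Dm (iv), Em (v), F (VI), G (VII).
No triad has the same root and quality in both keys.

0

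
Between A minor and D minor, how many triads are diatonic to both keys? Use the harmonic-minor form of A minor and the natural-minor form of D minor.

3

Diatonic triads of A minor (harmonic minor): Am (i), Bdim (ii°), Caug (III+), Dm (iv), E (V), F (VI), G#dim (vii°).
Diatonic triads of D minor (natural minor): Dm (i), Edim (ii°), F (III), Gm (iv), Am (v), Bb (VI), C (VII).
Matching root and quality in both lists: Am, Dm, F.
That gives 3 common triads.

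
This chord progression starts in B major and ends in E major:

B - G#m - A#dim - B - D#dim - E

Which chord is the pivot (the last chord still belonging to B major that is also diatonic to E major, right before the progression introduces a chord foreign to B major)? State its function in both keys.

Chords diatonic to B major: B, C#m, D#m, E, F#, G#m, A#dim.
Reading the progression, the first chord not in that set is D#dim, so the modulation leaves B major there.
The chord immediately before D#dim is B, which is diatonic to both keys: I in B major and V in E major.

B — I in B major, V in E major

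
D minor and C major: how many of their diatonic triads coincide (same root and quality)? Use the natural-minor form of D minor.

4

Diatonic triads of D minor (natural minor): Dm (i), Edim (ii°), F (III), Gm (iv), Am (v), B♭ (VI), C (VII).
Diatonic triads of C major: C (I), Dm (ii), Em (iii), F (IV), G (V), Am (vi), Bdim (vii°).
Matching root and quality in both lists: Dm, F, Am, C.
That gives 4 common triads.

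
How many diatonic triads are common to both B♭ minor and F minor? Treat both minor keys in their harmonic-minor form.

1

Diatonic triads of B♭ minor (harmonic minor): B♭ minor (i), C diminished (ii°), D♭ augmented (III+), E♭ minor (iv), F major (V), G♭ major (VI), A diminished (vii°).
Diatonic triads of F minor (harmonic minor): F minor (i), G diminished (ii°), A♭ augmented (III+), B♭ minor (iv), C major (V), D♭ major (VI), E diminished (vii°).
Matching root and quality in both lists: B♭ minor.
That gives 1 common triad.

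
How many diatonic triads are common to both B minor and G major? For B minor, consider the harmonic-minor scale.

Diatonic triads of B minor (harmonic minor): Bm (i), C♯dim (ii°), Daug (III+), Em (iv), F♯ (V), G (VI), A♯dim (vii°).
Diatonic triads of G major: G (I), Am (ii), Bm (iii), C (IV), D (V), Em (vi), F♯dim (vii°).
Matching root and quality in both lists: Bm, Em, G.
That gives 3 common triads.

3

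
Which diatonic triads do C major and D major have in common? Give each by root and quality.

Em, G

Triads in C major: C major (I), D minor (ii), E minor (iii), F major (IV), G major (V), A minor (vi), B diminished (vii°).
Triads in D major: D major (I), E minor (ii), F# minor (iii), G major (IV), A major (V), B minor (vi), C# diminished (vii°).
Shared triads with their functions: E minor (iii in C major, ii in D major); G major (V in C major, IV in D major).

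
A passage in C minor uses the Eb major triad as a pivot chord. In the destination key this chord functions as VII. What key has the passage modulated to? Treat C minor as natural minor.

The numeral VII denotes a major triad on scale degree 7. With Eb on degree 7, the tonic of the new key is F.
Degree 7 carries a major triad in natural-minor keys, so the destination is F minor.
Check: the diatonic triads of F minor (natural minor) are Fm (i), Gdim (ii°), Ab (III), Bbm (iv), Cm (v), Db (VI), Eb (VII) — Eb major is indeed VII.

F minor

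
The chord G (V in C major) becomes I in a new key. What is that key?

The numeral I denotes a major triad on scale degree 1. With G on degree 1, the tonic of the new key is G.
Degree 1 carries a major triad in major keys, so the destination is G major.
Check: the diatonic triads of G major are G (I), Am (ii), Bm (iii), C (IV), D (V), Em (vi), F#dim (vii°) — G is indeed I.

G major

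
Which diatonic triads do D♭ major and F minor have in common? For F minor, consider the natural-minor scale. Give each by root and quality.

Triads in D♭ major: D♭ (I), E♭m (ii), Fm (iii), G♭ (IV), A♭ (V), B♭m (vi), Cdim (vii°).
Triads in F minor (natural minor): Fm (i), Gdim (ii°), A♭ (III), B♭m (iv), Cm (v), D♭ (VI), E♭ (VII).
Shared triads with their functions: D♭ (I in D♭ major, VI in F minor); Fm (iii in D♭ major, i in F minor); A♭ (V in D♭ major, III in F minor); B♭m (vi in D♭ major, iv in F minor).

D♭, Fm, A♭, B♭m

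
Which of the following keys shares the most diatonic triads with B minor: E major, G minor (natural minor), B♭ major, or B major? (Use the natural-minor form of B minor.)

Triads of B minor (natural minor): B minor (i), C♯ diminished (ii°), D major (III), E minor (iv), F♯ minor (v), G major (VI), A major (VII).
E major shares 2: F♯m, A.
G minor (natural minor) shares 0: none.
B♭ major shares 0: none.
B major shares 0: none.
The most common triads (2) are shared with E major.

E major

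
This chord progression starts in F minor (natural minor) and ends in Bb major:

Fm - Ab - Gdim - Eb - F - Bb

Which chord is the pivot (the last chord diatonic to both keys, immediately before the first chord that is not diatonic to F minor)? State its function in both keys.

Eb — VII in F minor, IV in Bb major

Chords diatonic to F minor: Fm, Gdim, Ab, Bbm, Cm, Db, Eb.
Reading the progression, the first chord not in that set is F, so the modulation leaves F minor there.
The chord immediately before F is Eb, which is diatonic to both keys: VII in F minor and IV in Bb major.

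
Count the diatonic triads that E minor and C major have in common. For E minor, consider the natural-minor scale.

4

Diatonic triads of E minor (natural minor): E minor (i), F# diminished (ii°), G major (III), A minor (iv), B minor (v), C major (VI), D major (VII).
Diatonic triads of C major: C major (I), D minor (ii), E minor (iii), F major (IV), G major (V), A minor (vi), B diminished (vii°).
Matching root and quality in both lists: E minor, G major, A minor, C major.
That gives 4 common triads.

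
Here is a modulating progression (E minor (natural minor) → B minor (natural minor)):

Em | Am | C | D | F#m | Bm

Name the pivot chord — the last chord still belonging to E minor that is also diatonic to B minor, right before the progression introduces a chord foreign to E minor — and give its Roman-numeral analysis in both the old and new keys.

D — VII in E minor, III in B minor

Chords diatonic to E minor: Em, F#dim, G, Am, Bm, C, D.
Reading the progression, the first chord not in that set is F#m, so the modulation leaves E minor there.
The chord immediately before F#m is D, which is diatonic to both keys: VII in E minor and III in B minor.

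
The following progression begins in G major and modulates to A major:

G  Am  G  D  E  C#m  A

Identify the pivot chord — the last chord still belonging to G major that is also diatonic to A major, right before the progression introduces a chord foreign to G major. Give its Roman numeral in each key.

D — V in G major, IV in A major

Chords diatonic to G major: G, Am, Bm, C, D, Em, F#dim.
Reading the progression, the first chord not in that set is E, so the modulation leaves G major there.
The chord immediately before E is D, which is diatonic to both keys: V in G major and IV in A major.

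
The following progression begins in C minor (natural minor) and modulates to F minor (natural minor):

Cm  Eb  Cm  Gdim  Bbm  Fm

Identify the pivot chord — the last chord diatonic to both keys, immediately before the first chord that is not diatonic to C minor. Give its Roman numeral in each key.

Cm — i in C minor, v in F minor

Chords diatonic to C minor: Cm, Ddim, Eb, Fm, Gm, Ab, Bb.
Reading the progression, the first chord not in that set is Gdim, so the modulation leaves C minor there.
The chord immediately before Gdim is Cm, which is diatonic to both keys: i in C minor and v in F minor.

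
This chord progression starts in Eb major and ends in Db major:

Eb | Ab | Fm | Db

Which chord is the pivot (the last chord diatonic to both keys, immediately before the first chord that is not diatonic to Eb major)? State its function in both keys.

Fm — ii in Eb major, iii in Db major

Chords diatonic to Eb major: Eb, Fm, Gm, Ab, Bb, Cm, Ddim.
Reading the progression, the first chord not in that set is Db, so the modulation leaves Eb major there.
The chord immediately before Db is Fm, which is diatonic to both keys: ii in Eb major and iii in Db major.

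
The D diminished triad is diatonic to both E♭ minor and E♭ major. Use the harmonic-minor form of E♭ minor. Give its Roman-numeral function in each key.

vii° in E♭ minor; vii° in E♭ major

The scale of E♭ minor (harmonic minor) is E♭ F G♭ A♭ B♭ C♭ D; D is degree 7, and the triad built there (D-F-A♭) is diminished, so it is vii°.
The scale of E♭ major is E♭ F G A♭ B♭ C D; D is degree 7, and the triad built there (D-F-A♭) is diminished, so it is vii°.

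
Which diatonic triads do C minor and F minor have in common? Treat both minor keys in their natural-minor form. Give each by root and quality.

Triads in C minor (natural minor): Cm (i), Ddim (ii°), E♭ (III), Fm (iv), Gm (v), A♭ (VI), B♭ (VII).
Triads in F minor (natural minor): Fm (i), Gdim (ii°), A♭ (III), B♭m (iv), Cm (v), D♭ (VI), E♭ (VII).
Shared triads with their functions: Cm (i in C minor, v in F minor); E♭ (III in C minor, VII in F minor); Fm (iv in C minor, i in F minor); A♭ (VI in C minor, III in F minor).

Cm, E♭, Fm, A♭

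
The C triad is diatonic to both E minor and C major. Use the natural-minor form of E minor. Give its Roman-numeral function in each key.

VI in E minor; I in C major

The scale of E minor (natural minor) is E F♯ G A B C D; C is degree 6, and the triad built there (C-E-G) is major, so it is VI.
The scale of C major is C D E F G A B; C is degree 1, and the triad built there (C-E-G) is major, so it is I.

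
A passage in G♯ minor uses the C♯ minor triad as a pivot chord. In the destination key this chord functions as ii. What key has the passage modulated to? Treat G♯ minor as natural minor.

The numeral ii denotes a minor triad on scale degree 2. With C♯ on degree 2, the tonic of the new key is B.
Degree 2 carries a minor triad in major keys, so the destination is B major.
Check: the diatonic triads of B major are B (I), C♯m (ii), D♯m (iii), E (IV), F♯ (V), G♯m (vi), A♯dim (vii°) — C♯ minor is indeed ii.

B major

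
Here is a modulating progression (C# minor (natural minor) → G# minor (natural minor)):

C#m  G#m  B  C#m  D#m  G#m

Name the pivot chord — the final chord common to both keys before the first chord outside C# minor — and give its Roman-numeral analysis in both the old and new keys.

Chords diatonic to C# minor: C#m, D#dim, E, F#m, G#m, A, B.
Reading the progression, the first chord not in that set is D#m, so the modulation leaves C# minor there.
The chord immediately before D#m is C#m, which is diatonic to both keys: i in C# minor and iv in G# minor.

C#m — i in C# minor, iv in G# minor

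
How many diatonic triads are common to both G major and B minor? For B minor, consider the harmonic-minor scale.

Diatonic triads of G major: G major (I), A minor (ii), B minor (iii), C major (IV), D major (V), E minor (vi), F# diminished (vii°).
Diatonic triads of B minor (harmonic minor): B minor (i), C# diminished (ii°), D augmented (III+), E minor (iv), F# major (V), G major (VI), A# diminished (vii°).
Matching root and quality in both lists: G major, B minor, E minor.
That gives 3 common triads.

3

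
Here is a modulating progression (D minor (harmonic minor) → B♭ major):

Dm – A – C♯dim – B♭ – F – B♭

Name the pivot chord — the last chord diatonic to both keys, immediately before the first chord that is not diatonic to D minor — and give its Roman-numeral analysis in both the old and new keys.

Chords diatonic to D minor: Dm, Edim, Faug, Gm, A, B♭, C♯dim.
Reading the progression, the first chord not in that set is F, so the modulation leaves D minor there.
The chord immediately before F is B♭, which is diatonic to both keys: VI in D minor and I in B♭ major.

B♭ — VI in D minor, I in B♭ major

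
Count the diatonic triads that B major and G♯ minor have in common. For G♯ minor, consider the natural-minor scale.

Diatonic triads of B major: B (I), C♯m (ii), D♯m (iii), E (IV), F♯ (V), G♯m (vi), A♯dim (vii°).
Diatonic triads of G♯ minor (natural minor): G♯m (i), A♯dim (ii°), B (III), C♯m (iv), D♯m (v), E (VI), F♯ (VII).
Matching root and quality in both lists: B, C♯m, D♯m, E, F♯, G♯m, A♯dim.
That gives 7 common triads.

7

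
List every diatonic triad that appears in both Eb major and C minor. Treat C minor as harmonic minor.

Triads in Eb major: Eb (I), Fm (ii), Gm (iii), Ab (IV), Bb (V), Cm (vi), Ddim (vii°).
Triads in C minor (harmonic minor): Cm (i), Ddim (ii°), Ebaug (III+), Fm (iv), G (V), Ab (VI), Bdim (vii°).
Shared triads with their functions: Fm (ii in Eb major, iv in C minor); Ab (IV in Eb major, VI in C minor); Cm (vi in Eb major, i in C minor); Ddim (vii° in Eb major, ii° in C minor).

Fm, Ab, Cm, Ddim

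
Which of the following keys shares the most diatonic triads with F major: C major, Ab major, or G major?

C major

Triads of F major: F (I), Gm (ii), Am (iii), Bb (IV), C (V), Dm (vi), Edim (vii°).
C major shares 4: F, Am, C, Dm.
Ab major shares 0: none.
G major shares 2: Am, C.
The most common triads (4) are shared with C major.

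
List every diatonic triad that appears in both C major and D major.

Triads in C major: C (I), Dm (ii), Em (iii), F (IV), G (V), Am (vi), Bdim (vii°).
Triads in D major: D (I), Em (ii), F#m (iii), G (IV), A (V), Bm (vi), C#dim (vii°).
Shared triads with their functions: Em (iii in C major, ii in D major); G (V in C major, IV in D major).

Em, G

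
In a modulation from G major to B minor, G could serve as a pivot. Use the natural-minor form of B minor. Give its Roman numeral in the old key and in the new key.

The scale of G major is G A B C D E F#; G is degree 1, and the triad built there (G-B-D) is major, so it is I.
The scale of B minor (natural minor) is B C# D E F# G A; G is degree 6, and the triad built there (G-B-D) is major, so it is VI.

I in G major; VI in B minor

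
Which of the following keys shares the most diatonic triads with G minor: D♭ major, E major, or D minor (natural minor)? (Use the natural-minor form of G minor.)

D minor

Triads of G minor (natural minor): G minor (i), A diminished (ii°), B♭ major (III), C minor (iv), D minor (v), E♭ major (VI), F major (VII).
D♭ major shares 0: none.
E major shares 0: none.
D minor (natural minor) shares 4: Gm, B♭, Dm, F.
The most common triads (4) are shared with D minor.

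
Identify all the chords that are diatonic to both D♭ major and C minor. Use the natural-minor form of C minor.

Triads in D♭ major: D♭ (I), E♭m (ii), Fm (iii), G♭ (IV), A♭ (V), B♭m (vi), Cdim (vii°).
Triads in C minor (natural minor): Cm (i), Ddim (ii°), E♭ (III), Fm (iv), Gm (v), A♭ (VI), B♭ (VII).
Shared triads with their functions: Fm (iii in D♭ major, iv in C minor); A♭ (V in D♭ major, VI in C minor).

Fm, A♭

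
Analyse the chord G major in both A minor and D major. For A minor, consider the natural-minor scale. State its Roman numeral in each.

VII in A minor; IV in D major

The scale of A minor (natural minor) is A B C D E F G; G is degree 7, and the triad built there (G-B-D) is major, so it is VII.
The scale of D major is D E F♯ G A B C♯; G is degree 4, and the triad built there (G-B-D) is major, so it is IV.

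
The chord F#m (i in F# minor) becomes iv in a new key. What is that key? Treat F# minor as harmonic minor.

The numeral iv denotes a minor triad on scale degree 4. With F# on degree 4, the tonic of the new key is C#.
Degree 4 carries a minor triad in minor keys, so the destination is C# minor.
Check: the diatonic triads of C# minor (natural minor) are C#m (i), D#dim (ii°), E (III), F#m (iv), G#m (v), A (VI), B (VII) — F#m is indeed iv.

C# minor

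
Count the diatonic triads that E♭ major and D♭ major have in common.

Diatonic triads of E♭ major: E♭ major (I), F minor (ii), G minor (iii), A♭ major (IV), B♭ major (V), C minor (vi), D diminished (vii°).
Diatonic triads of D♭ major: D♭ major (I), E♭ minor (ii), F minor (iii), G♭ major (IV), A♭ major (V), B♭ minor (vi), C diminished (vii°).
Matching root and quality in both lists: F minor, A♭ major.
That gives 2 common triads.

2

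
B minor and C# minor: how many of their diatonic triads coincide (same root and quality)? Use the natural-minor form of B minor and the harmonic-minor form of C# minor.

2

Diatonic triads of B minor (natural minor): B minor (i), C# diminished (ii°), D major (III), E minor (iv), F# minor (v), G major (VI), A major (VII).
Diatonic triads of C# minor (harmonic minor): C# minor (i), D# diminished (ii°), E augmented (III+), F# minor (iv), G# major (V), A major (VI), B# diminished (vii°).
Matching root and quality in both lists: F# minor, A major.
That gives 2 common triads.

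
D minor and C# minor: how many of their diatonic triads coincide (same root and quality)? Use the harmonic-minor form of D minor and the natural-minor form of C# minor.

Diatonic triads of D minor (harmonic minor): D minor (i), E diminished (ii°), F augmented (III+), G minor (iv), A major (V), Bb major (VI), C# diminished (vii°).
Diatonic triads of C# minor (natural minor): C# minor (i), D# diminished (ii°), E major (III), F# minor (iv), G# minor (v), A major (VI), B major (VII).
Matching root and quality in both lists: A major.
That gives 1 common triad.

1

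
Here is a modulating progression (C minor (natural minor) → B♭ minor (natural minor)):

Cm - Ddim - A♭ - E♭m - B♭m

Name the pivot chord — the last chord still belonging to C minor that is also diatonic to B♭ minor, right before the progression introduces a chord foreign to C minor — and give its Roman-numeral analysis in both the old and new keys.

Chords diatonic to C minor: Cm, Ddim, E♭, Fm, Gm, A♭, B♭.
Reading the progression, the first chord not in that set is E♭m, so the modulation leaves C minor there.
The chord immediately before E♭m is A♭, which is diatonic to both keys: VI in C minor and VII in B♭ minor.

A♭ — VI in C minor, VII in B♭ minor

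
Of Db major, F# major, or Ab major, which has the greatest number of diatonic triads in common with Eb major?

Ab major

Triads of Eb major: Eb major (I), F minor (ii), G minor (iii), Ab major (IV), Bb major (V), C minor (vi), D diminished (vii°).
Db major shares 2: Fm, Ab.
F# major shares 0: none.
Ab major shares 4: Eb, Fm, Ab, Cm.
The most common triads (4) are shared with Ab major.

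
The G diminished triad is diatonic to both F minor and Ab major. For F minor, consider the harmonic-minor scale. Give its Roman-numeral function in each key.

ii° in F minor; vii° in Ab major

The scale of F minor (harmonic minor) is F G Ab Bb C Db E; G is degree 2, and the triad built there (G-Bb-Db) is diminished, so it is ii°.
The scale of Ab major is Ab Bb C Db Eb F G; G is degree 7, and the triad built there (G-Bb-Db) is diminished, so it is vii°.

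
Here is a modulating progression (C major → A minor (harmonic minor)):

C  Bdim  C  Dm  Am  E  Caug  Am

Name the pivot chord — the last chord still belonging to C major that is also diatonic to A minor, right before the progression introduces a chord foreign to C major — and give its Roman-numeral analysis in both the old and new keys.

Chords diatonic to C major: C, Dm, Em, F, G, Am, Bdim.
Reading the progression, the first chord not in that set is E, so the modulation leaves C major there.
The chord immediately before E is Am, which is diatonic to both keys: vi in C major and i in A minor.

Am — vi in C major, i in A minor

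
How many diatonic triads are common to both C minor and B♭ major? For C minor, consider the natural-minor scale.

Diatonic triads of C minor (natural minor): C minor (i), D diminished (ii°), E♭ major (III), F minor (iv), G minor (v), A♭ major (VI), B♭ major (VII).
Diatonic triads of B♭ major: B♭ major (I), C minor (ii), D minor (iii), E♭ major (IV), F major (V), G minor (vi), A diminished (vii°).
Matching root and quality in both lists: C minor, E♭ major, G minor, B♭ major.
That gives 4 common triads.

4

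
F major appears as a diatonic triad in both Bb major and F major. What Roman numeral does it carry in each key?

The scale of Bb major is Bb C D Eb F G A; F is degree 5, and the triad built there (F-A-C) is major, so it is V.
The scale of F major is F G A Bb C D E; F is degree 1, and the triad built there (F-A-C) is major, so it is I.

V in Bb major; I in F major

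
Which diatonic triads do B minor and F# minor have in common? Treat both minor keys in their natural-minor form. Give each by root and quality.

Triads in B minor (natural minor): Bm (i), C#dim (ii°), D (III), Em (iv), F#m (v), G (VI), A (VII).
Triads in F# minor (natural minor): F#m (i), G#dim (ii°), A (III), Bm (iv), C#m (v), D (VI), E (VII).
Shared triads with their functions: Bm (i in B minor, iv in F# minor); D (III in B minor, VI in F# minor); F#m (v in B minor, i in F# minor); A (VII in B minor, III in F# minor).

Bm, D, F#m, A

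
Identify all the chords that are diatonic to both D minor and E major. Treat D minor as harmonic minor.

Triads in D minor (harmonic minor): D minor (i), E diminished (ii°), F augmented (III+), G minor (iv), A major (V), B♭ major (VI), C♯ diminished (vii°).
Triads in E major: E major (I), F♯ minor (ii), G♯ minor (iii), A major (IV), B major (V), C♯ minor (vi), D♯ diminished (vii°).
Shared triads with their functions: A major (V in D minor, IV in E major).

A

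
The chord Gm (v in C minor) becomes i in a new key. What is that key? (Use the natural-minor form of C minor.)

The numeral i denotes a minor triad on scale degree 1. With G on degree 1, the tonic of the new key is G.
Degree 1 carries a minor triad in minor keys, so the destination is G minor.
Check: the diatonic triads of G minor (natural minor) are Gm (i), Adim (ii°), Bb (III), Cm (iv), Dm (v), Eb (VI), F (VII) — Gm is indeed i.

G minor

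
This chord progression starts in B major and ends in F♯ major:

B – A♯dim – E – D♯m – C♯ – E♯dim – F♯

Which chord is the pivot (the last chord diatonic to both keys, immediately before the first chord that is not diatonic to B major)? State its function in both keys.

Chords diatonic to B major: B, C♯m, D♯m, E, F♯, G♯m, A♯dim.
Reading the progression, the first chord not in that set is C♯, so the modulation leaves B major there.
The chord immediately before C♯ is D♯m, which is diatonic to both keys: iii in B major and vi in F♯ major.

D♯m — iii in B major, vi in F♯ major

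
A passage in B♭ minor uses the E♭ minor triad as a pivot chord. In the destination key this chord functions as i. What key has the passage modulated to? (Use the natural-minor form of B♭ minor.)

The numeral i denotes a minor triad on scale degree 1. With E♭ on degree 1, the tonic of the new key is E♭.
Degree 1 carries a minor triad in minor keys, so the destination is E♭ minor.
Check: the diatonic triads of E♭ minor (natural minor) are E♭m (i), Fdim (ii°), G♭ (III), A♭m (iv), B♭m (v), C♭ (VI), D♭ (VII) — E♭ minor is indeed i.

E♭ minor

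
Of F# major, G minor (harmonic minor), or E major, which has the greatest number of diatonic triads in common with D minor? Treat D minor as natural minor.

Triads of D minor (natural minor): Dm (i), Edim (ii°), F (III), Gm (iv), Am (v), Bb (VI), C (VII).
F# major shares 0: none.
G minor (harmonic minor) shares 1: Gm.
E major shares 0: none.
The most common triads (1) are shared with G minor.

G minor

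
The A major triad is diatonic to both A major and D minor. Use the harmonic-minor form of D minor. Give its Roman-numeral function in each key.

I in A major; V in D minor

The scale of A major is A B C# D E F# G#; A is degree 1, and the triad built there (A-C#-E) is major, so it is I.
The scale of D minor (harmonic minor) is D E F G A Bb C#; A is degree 5, and the triad built there (A-C#-E) is major, so it is V.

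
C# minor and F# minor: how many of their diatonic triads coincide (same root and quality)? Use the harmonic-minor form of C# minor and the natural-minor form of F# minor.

3

Diatonic triads of C# minor (harmonic minor): C#m (i), D#dim (ii°), Eaug (III+), F#m (iv), G# (V), A (VI), B#dim (vii°).
Diatonic triads of F# minor (natural minor): F#m (i), G#dim (ii°), A (III), Bm (iv), C#m (v), D (VI), E (VII).
Matching root and quality in both lists: C#m, F#m, A.
That gives 3 common triads.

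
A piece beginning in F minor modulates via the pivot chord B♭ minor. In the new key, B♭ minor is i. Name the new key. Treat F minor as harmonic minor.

B♭ minor

The numeral i denotes a minor triad on scale degree 1. With B♭ on degree 1, the tonic of the new key is B♭.
Degree 1 carries a minor triad in minor keys, so the destination is B♭ minor.
Check: the diatonic triads of B♭ minor (natural minor) are B♭m (i), Cdim (ii°), D♭ (III), E♭m (iv), Fm (v), G♭ (VI), A♭ (VII) — B♭ minor is indeed i.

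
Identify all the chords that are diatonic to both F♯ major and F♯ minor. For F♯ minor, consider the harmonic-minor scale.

Triads in F♯ major: F♯ (I), G♯m (ii), A♯m (iii), B (IV), C♯ (V), D♯m (vi), E♯dim (vii°).
Triads in F♯ minor (harmonic minor): F♯m (i), G♯dim (ii°), Aaug (III+), Bm (iv), C♯ (V), D (VI), E♯dim (vii°).
Shared triads with their functions: C♯ (V in F♯ major, V in F♯ minor); E♯dim (vii° in F♯ major, vii° in F♯ minor).

C♯, E♯dim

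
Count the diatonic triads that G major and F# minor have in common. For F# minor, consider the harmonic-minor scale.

2

Diatonic triads of G major: G (I), Am (ii), Bm (iii), C (IV), D (V), Em (vi), F#dim (vii°).
Diatonic triads of F# minor (harmonic minor): F#m (i), G#dim (ii°), Aaug (III+), Bm (iv), C# (V), D (VI), E#dim (vii°).
Matching root and quality in both lists: Bm, D.
That gives 2 common triads.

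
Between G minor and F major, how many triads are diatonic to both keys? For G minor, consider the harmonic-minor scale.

1

Diatonic triads of G minor (harmonic minor): Gm (i), Adim (ii°), Bbaug (III+), Cm (iv), D (V), Eb (VI), F#dim (vii°).
Diatonic triads of F major: F (I), Gm (ii), Am (iii), Bb (IV), C (V), Dm (vi), Edim (vii°).
Matching root and quality in both lists: Gm.
That gives 1 common triad.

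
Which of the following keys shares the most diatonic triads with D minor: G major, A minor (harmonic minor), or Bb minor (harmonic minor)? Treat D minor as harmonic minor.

A minor

Triads of D minor (harmonic minor): Dm (i), Edim (ii°), Faug (III+), Gm (iv), A (V), Bb (VI), C#dim (vii°).
G major shares 0: none.
A minor (harmonic minor) shares 1: Dm.
Bb minor (harmonic minor) shares 0: none.
The most common triads (1) are shared with A minor.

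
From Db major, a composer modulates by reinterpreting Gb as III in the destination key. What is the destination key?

Eb minor

The numeral III denotes a major triad on scale degree 3. With Gb on degree 3, the tonic of the new key is Eb.
Degree 3 carries a major triad in natural-minor keys, so the destination is Eb minor.
Check: the diatonic triads of Eb minor (natural minor) are Ebm (i), Fdim (ii°), Gb (III), Abm (iv), Bbm (v), Cb (VI), Db (VII) — Gb is indeed III.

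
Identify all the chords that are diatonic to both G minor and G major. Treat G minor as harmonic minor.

D, F#dim

Triads in G minor (harmonic minor): Gm (i), Adim (ii°), Bbaug (III+), Cm (iv), D (V), Eb (VI), F#dim (vii°).
Triads in G major: G (I), Am (ii), Bm (iii), C (IV), D (V), Em (vi), F#dim (vii°).
Shared triads with their functions: D (V in G minor, V in G major); F#dim (vii° in G minor, vii° in G major).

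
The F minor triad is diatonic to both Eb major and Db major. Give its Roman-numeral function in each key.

The scale of Eb major is Eb F G Ab Bb C D; F is degree 2, and the triad built there (F-Ab-C) is minor, so it is ii.
The scale of Db major is Db Eb F Gb Ab Bb C; F is degree 3, and the triad built there (F-Ab-C) is minor, so it is iii.

ii in Eb major; iii in Db major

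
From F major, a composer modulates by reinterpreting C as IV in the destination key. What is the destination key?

The numeral IV denotes a major triad on scale degree 4. With C on degree 4, the tonic of the new key is G.
Degree 4 carries a major triad in major keys, so the destination is G major.
Check: the diatonic triads of G major are G (I), Am (ii), Bm (iii), C (IV), D (V), Em (vi), F#dim (vii°) — C is indeed IV.

G major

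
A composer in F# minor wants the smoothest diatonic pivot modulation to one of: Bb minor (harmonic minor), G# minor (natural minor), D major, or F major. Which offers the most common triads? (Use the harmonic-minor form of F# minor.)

Triads of F# minor (harmonic minor): F#m (i), G#dim (ii°), Aaug (III+), Bm (iv), C# (V), D (VI), E#dim (vii°).
Bb minor (harmonic minor) shares 0: none.
G# minor (natural minor) shares 0: none.
D major shares 3: F#m, Bm, D.
F major shares 0: none.
The most common triads (3) are shared with D major.

D major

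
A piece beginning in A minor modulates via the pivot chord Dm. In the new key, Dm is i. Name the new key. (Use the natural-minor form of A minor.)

D minor

The numeral i denotes a minor triad on scale degree 1. With D on degree 1, the tonic of the new key is D.
Degree 1 carries a minor triad in minor keys, so the destination is D minor.
Check: the diatonic triads of D minor (natural minor) are Dm (i), Edim (ii°), F (III), Gm (iv), Am (v), Bb (VI), C (VII) — Dm is indeed i.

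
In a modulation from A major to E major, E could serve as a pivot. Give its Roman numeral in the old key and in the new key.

The scale of A major is A B C# D E F# G#; E is degree 5, and the triad built there (E-G#-B) is major, so it is V.
The scale of E major is E F# G# A B C# D#; E is degree 1, and the triad built there (E-G#-B) is major, so it is I.

V in A major; I in E major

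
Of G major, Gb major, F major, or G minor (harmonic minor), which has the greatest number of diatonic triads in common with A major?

Triads of A major: A major (I), B minor (ii), C# minor (iii), D major (IV), E major (V), F# minor (vi), G# diminished (vii°).
G major shares 2: Bm, D.
Gb major shares 0: none.
F major shares 0: none.
G minor (harmonic minor) shares 1: D.
The most common triads (2) are shared with G major.

G major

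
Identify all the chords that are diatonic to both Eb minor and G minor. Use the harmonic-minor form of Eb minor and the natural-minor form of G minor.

Triads in Eb minor (harmonic minor): Eb minor (i), F diminished (ii°), Gb augmented (III+), Ab minor (iv), Bb major (V), Cb major (VI), D diminished (vii°).
Triads in G minor (natural minor): G minor (i), A diminished (ii°), Bb major (III), C minor (iv), D minor (v), Eb major (VI), F major (VII).
Shared triads with their functions: Bb major (V in Eb minor, III in G minor).

Bb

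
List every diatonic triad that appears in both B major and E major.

B, C♯m, E, G♯m

Triads in B major: B (I), C♯m (ii), D♯m (iii), E (IV), F♯ (V), G♯m (vi), A♯dim (vii°).
Triads in E major: E (I), F♯m (ii), G♯m (iii), A (IV), B (V), C♯m (vi), D♯dim (vii°).
Shared triads with their functions: B (I in B major, V in E major); C♯m (ii in B major, vi in E major); E (IV in B major, I in E major); G♯m (vi in B major, iii in E major).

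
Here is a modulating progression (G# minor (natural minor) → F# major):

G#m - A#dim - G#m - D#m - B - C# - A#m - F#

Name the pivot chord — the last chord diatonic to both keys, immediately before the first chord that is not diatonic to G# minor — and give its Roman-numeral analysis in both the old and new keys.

B — III in G# minor, IV in F# major

Chords diatonic to G# minor: G#m, A#dim, B, C#m, D#m, E, F#.
Reading the progression, the first chord not in that set is C#, so the modulation leaves G# minor there.
The chord immediately before C# is B, which is diatonic to both keys: III in G# minor and IV in F# major.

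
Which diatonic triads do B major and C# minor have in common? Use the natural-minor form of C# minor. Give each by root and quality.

Triads in B major: B major (I), C# minor (ii), D# minor (iii), E major (IV), F# major (V), G# minor (vi), A# diminished (vii°).
Triads in C# minor (natural minor): C# minor (i), D# diminished (ii°), E major (III), F# minor (iv), G# minor (v), A major (VI), B major (VII).
Shared triads with their functions: B major (I in B major, VII in C# minor); C# minor (ii in B major, i in C# minor); E major (IV in B major, III in C# minor); G# minor (vi in B major, v in C# minor).

B, C#m, E, G#m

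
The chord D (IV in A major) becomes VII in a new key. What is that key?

The numeral VII denotes a major triad on scale degree 7. With D on degree 7, the tonic of the new key is E.
Degree 7 carries a major triad in natural-minor keys, so the destination is E minor.
Check: the diatonic triads of E minor (natural minor) are Em (i), F♯dim (ii°), G (III), Am (iv), Bm (v), C (VI), D (VII) — D is indeed VII.

E minor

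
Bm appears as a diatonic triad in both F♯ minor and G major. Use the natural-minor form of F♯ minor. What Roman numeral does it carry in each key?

The scale of F♯ minor (natural minor) is F♯ G♯ A B C♯ D E; B is degree 4, and the triad built there (B-D-F♯) is minor, so it is iv.
The scale of G major is G A B C D E F♯; B is degree 3, and the triad built there (B-D-F♯) is minor, so it is iii.

iv in F♯ minor; iii in G major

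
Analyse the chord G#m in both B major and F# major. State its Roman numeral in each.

vi in B major; ii in F# major

The scale of B major is B C# D# E F# G# A#; G# is degree 6, and the triad built there (G#-B-D#) is minor, so it is vi.
The scale of F# major is F# G# A# B C# D# E#; G# is degree 2, and the triad built there (G#-B-D#) is minor, so it is ii.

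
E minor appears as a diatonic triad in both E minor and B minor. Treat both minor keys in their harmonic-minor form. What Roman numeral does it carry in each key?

i in E minor; iv in B minor

The scale of E minor (harmonic minor) is E F♯ G A B C D♯; E is degree 1, and the triad built there (E-G-B) is minor, so it is i.
The scale of B minor (harmonic minor) is B C♯ D E F♯ G A♯; E is degree 4, and the triad built there (E-G-B) is minor, so it is iv.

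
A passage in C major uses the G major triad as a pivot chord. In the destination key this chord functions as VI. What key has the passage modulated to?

B minor

The numeral VI denotes a major triad on scale degree 6. With G on degree 6, the tonic of the new key is B.
Degree 6 carries a major triad in minor keys, so the destination is B minor.
Check: the diatonic triads of B minor (natural minor) are Bm (i), C#dim (ii°), D (III), Em (iv), F#m (v), G (VI), A (VII) — G major is indeed VI.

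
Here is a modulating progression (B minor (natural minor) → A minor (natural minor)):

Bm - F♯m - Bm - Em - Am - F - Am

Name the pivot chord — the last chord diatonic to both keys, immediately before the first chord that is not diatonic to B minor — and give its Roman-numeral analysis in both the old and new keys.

Em — iv in B minor, v in A minor

Chords diatonic to B minor: Bm, C♯dim, D, Em, F♯m, G, A.
Reading the progression, the first chord not in that set is Am, so the modulation leaves B minor there.
The chord immediately before Am is Em, which is diatonic to both keys: iv in B minor and v in A minor.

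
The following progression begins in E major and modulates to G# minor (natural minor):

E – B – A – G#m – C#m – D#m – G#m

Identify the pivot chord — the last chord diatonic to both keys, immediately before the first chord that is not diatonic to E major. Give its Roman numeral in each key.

Chords diatonic to E major: E, F#m, G#m, A, B, C#m, D#dim.
Reading the progression, the first chord not in that set is D#m, so the modulation leaves E major there.
The chord immediately before D#m is C#m, which is diatonic to both keys: vi in E major and iv in G# minor.

C#m — vi in E major, iv in G# minor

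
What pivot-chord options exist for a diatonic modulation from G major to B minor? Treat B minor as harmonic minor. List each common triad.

Triads in G major: G major (I), A minor (ii), B minor (iii), C major (IV), D major (V), E minor (vi), F# diminished (vii°).
Triads in B minor (harmonic minor): B minor (i), C# diminished (ii°), D augmented (III+), E minor (iv), F# major (V), G major (VI), A# diminished (vii°).
Shared triads with their functions: G major (I in G major, VI in B minor); B minor (iii in G major, i in B minor); E minor (vi in G major, iv in B minor).

G, Bm, Em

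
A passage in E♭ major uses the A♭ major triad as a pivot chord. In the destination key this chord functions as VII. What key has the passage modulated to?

The numeral VII denotes a major triad on scale degree 7. With A♭ on degree 7, the tonic of the new key is B♭.
Degree 7 carries a major triad in natural-minor keys, so the destination is B♭ minor.
Check: the diatonic triads of B♭ minor (natural minor) are B♭m (i), Cdim (ii°), D♭ (III), E♭m (iv), Fm (v), G♭ (VI), A♭ (VII) — A♭ major is indeed VII.

B♭ minor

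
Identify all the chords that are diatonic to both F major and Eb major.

Gm, Bb

Triads in F major: F major (I), G minor (ii), A minor (iii), Bb major (IV), C major (V), D minor (vi), E diminished (vii°).
Triads in Eb major: Eb major (I), F minor (ii), G minor (iii), Ab major (IV), Bb major (V), C minor (vi), D diminished (vii°).
Shared triads with their functions: G minor (ii in F major, iii in Eb major); Bb major (IV in F major, V in Eb major).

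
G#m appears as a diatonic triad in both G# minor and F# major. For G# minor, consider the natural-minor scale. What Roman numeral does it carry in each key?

i in G# minor; ii in F# major

The scale of G# minor (natural minor) is G# A# B C# D# E F#; G# is degree 1, and the triad built there (G#-B-D#) is minor, so it is i.
The scale of F# major is F# G# A# B C# D# E#; G# is degree 2, and the triad built there (G#-B-D#) is minor, so it is ii.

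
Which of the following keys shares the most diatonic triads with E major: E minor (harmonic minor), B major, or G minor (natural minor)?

Triads of E major: E (I), F#m (ii), G#m (iii), A (IV), B (V), C#m (vi), D#dim (vii°).
E minor (harmonic minor) shares 2: B, D#dim.
B major shares 4: E, G#m, B, C#m.
G minor (natural minor) shares 0: none.
The most common triads (4) are shared with B major.

B major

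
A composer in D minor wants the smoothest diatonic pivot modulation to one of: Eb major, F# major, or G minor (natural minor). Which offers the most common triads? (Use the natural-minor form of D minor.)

Triads of D minor (natural minor): D minor (i), E diminished (ii°), F major (III), G minor (iv), A minor (v), Bb major (VI), C major (VII).
Eb major shares 2: Gm, Bb.
F# major shares 0: none.
G minor (natural minor) shares 4: Dm, F, Gm, Bb.
The most common triads (4) are shared with G minor.

G minor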